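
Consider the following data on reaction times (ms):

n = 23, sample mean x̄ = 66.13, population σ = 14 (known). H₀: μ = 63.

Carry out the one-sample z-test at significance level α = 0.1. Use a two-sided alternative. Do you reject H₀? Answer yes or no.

SE = σ/√n = 14/√23 = 2.9192
z = (x̄−μ₀)/SE = (66.13−63)/2.9192 = 1.0722
p-value (two-sided) = 0.28363
At α=0.1: p ≥ α → fail to reject H₀

reject H₀: no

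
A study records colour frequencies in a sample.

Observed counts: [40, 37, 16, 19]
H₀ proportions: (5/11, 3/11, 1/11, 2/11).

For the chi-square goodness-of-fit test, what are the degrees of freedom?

df = k − 1 = 4 − 1 = 3

degrees of freedom = 3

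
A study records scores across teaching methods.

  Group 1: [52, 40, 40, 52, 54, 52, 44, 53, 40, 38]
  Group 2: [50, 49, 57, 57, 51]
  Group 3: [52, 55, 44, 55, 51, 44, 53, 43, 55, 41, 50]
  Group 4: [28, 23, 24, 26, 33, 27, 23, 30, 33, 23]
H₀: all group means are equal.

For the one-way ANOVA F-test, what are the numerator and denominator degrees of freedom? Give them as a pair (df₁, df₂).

k = 4 groups, N = 36 total
df = (k−1, N−k) = (4−1, 36−4) = (3, 32)

degrees of freedom = [3, 32]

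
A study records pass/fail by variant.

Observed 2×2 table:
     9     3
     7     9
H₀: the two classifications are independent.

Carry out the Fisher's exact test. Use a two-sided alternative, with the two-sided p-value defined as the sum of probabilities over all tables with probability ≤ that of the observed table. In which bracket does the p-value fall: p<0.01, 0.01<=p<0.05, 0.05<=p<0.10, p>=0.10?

Margins: r₁=12, r₂=16, c₁=16, c₂=12, n=28
p_obs = C(12,9)·C(16,7)/C(28,16); sum pmf over tables with pmf ≤ p_obs
p-value (two-sided) = 0.13582
→ bracket: p>=0.10

p-value bracket: p>=0.10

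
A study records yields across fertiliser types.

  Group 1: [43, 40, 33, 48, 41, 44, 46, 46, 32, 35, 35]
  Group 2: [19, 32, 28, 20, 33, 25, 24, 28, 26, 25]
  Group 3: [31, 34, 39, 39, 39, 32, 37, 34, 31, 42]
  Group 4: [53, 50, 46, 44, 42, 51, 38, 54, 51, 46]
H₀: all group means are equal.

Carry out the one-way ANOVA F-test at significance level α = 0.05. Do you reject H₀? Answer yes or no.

reject H₀: yes

Group means [40.27, 26.00, 35.80, 47.50], grand mean 37.463
SSB = Σnᵢ(x̄ᵢ−x̄)² = 2435.913; SSW = ΣΣ(x−x̄ᵢ)² = 886.282
MSB = 2435.913/3 = 811.9711; MSW = 886.282/37 = 23.9536
F = MSB/MSW = 33.8977
df = (3, 37)
p-value (upper-tail) = 0.00000
At α=0.05: p < α → reject H₀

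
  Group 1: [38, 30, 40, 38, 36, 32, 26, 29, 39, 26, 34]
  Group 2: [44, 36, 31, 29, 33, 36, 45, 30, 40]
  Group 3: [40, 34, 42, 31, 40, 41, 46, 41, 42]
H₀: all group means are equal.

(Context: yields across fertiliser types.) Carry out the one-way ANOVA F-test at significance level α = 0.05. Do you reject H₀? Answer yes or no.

Group means [33.45, 36.00, 39.67], grand mean 36.172
SSB = Σnᵢ(x̄ᵢ−x̄)² = 191.411; SSW = ΣΣ(x−x̄ᵢ)² = 708.727
MSB = 191.411/2 = 95.7053; MSW = 708.727/26 = 27.2587
F = MSB/MSW = 3.5110
df = (2, 26)
p-value (upper-tail) = 0.04469
At α=0.05: p < α → reject H₀

reject H₀: yes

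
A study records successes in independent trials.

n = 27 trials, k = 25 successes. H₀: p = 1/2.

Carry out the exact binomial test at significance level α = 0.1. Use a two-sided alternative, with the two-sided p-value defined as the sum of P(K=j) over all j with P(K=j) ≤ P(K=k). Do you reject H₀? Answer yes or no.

Exact binomial: n=27, k=25, p₀=1/2=0.5000
P(X=j) = C(n,j)·p₀^j·(1−p₀)^(n−j); p = Σ P(X=j) over j with P(X=j) ≤ P(X=25)
p-value (two-sided) = 0.00001
At α=0.1: p < α → reject H₀

reject H₀: yes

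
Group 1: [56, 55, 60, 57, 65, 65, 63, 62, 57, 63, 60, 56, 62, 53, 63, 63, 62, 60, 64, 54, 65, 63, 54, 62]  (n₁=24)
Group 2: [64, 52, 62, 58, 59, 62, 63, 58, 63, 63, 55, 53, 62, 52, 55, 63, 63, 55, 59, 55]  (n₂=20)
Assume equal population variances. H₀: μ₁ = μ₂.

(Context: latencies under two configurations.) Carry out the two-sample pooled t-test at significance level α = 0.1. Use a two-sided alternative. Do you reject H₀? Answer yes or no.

reject H₀: no

x̄₁=60.167, s₁=3.886, n₁=24
x̄₂=58.800, s₂=4.175, n₂=20
s_p² = [23·3.886² + 19·4.175²]/42 = 16.1556
SE = √(s_p²·(1/24+1/20)) = 1.2169
t = (60.167−58.800)/1.2169 = 1.1230
df = 42
p-value (two-sided) = 0.26780
At α=0.1: p ≥ α → fail to reject H₀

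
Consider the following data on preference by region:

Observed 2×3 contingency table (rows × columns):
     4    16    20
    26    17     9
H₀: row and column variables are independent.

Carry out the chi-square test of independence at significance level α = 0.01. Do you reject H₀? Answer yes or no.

Row totals [40, 52], col totals [30, 33, 29], n=92
χ² = (4−13.04)²/13.04 + (16−14.35)²/14.35 + (20−12.61)²/12.61 + (26−16.96)²/16.96 + (17−18.65)²/18.65 + (9−16.39)²/16.39 = 19.0957
df = 2
p-value (upper-tail) = 0.00007
At α=0.01: p < α → reject H₀

reject H₀: yes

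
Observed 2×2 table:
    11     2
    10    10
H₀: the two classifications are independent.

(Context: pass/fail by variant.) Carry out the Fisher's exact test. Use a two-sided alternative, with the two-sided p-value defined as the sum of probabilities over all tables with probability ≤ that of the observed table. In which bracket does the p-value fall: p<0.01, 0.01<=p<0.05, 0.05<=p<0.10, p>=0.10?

p-value bracket: 0.05<=p<0.10

Margins: r₁=13, r₂=20, c₁=21, c₂=12, n=33
p_obs = C(13,11)·C(20,10)/C(33,21); sum pmf over tables with pmf ≤ p_obs
p-value (two-sided) = 0.06715
→ bracket: 0.05<=p<0.10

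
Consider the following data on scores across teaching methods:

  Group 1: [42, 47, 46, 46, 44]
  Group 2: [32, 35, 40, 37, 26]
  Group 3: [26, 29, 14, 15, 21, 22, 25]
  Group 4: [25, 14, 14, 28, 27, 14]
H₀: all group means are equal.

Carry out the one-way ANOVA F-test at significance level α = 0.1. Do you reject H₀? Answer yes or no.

Group means [45.00, 34.00, 21.71, 20.33], grand mean 29.087
SSB = Σnᵢ(x̄ᵢ−x̄)² = 2227.064; SSW = ΣΣ(x−x̄ᵢ)² = 562.762
MSB = 2227.064/3 = 742.3547; MSW = 562.762/19 = 29.6190
F = MSB/MSW = 25.0634
df = (3, 19)
p-value (upper-tail) = 0.00000
At α=0.1: p < α → reject H₀

reject H₀: yes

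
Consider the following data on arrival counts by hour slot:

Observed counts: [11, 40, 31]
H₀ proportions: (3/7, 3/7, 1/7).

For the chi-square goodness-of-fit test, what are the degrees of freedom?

degrees of freedom = 2

df = k − 1 = 3 − 1 = 2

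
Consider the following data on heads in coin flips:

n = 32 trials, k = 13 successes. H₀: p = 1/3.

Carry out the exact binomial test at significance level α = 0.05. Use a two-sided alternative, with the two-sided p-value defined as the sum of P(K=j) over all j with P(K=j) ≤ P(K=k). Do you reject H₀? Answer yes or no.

Exact binomial: n=32, k=13, p₀=1/3=0.3333
P(X=j) = C(n,j)·p₀^j·(1−p₀)^(n−j); p = Σ P(X=j) over j with P(X=j) ≤ P(X=13)
p-value (two-sided) = 0.45321
At α=0.05: p ≥ α → fail to reject H₀

reject H₀: no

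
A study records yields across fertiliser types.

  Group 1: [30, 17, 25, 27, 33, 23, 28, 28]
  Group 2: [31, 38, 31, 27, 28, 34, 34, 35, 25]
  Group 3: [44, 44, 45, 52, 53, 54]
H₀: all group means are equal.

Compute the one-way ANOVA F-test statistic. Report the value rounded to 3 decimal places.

Group means [26.38, 31.44, 48.67], grand mean 34.174
SSB = Σnᵢ(x̄ᵢ−x̄)² = 1813.874; SSW = ΣΣ(x−x̄ᵢ)² = 421.431
MSB = 1813.874/2 = 906.9369; MSW = 421.431/20 = 21.0715
F = MSB/MSW = 43.0409
df = (2, 20)

test statistic = 43.041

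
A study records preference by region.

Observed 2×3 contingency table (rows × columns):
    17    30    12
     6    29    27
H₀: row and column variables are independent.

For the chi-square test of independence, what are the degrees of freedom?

degrees of freedom = 2

df = (r−1)(c−1) = (2−1)·(3−1) = 2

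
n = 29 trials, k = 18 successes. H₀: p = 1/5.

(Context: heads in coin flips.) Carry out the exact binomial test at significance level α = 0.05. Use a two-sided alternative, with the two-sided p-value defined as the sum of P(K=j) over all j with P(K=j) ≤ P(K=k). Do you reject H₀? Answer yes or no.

Exact binomial: n=29, k=18, p₀=1/5=0.2000
P(X=j) = C(n,j)·p₀^j·(1−p₀)^(n−j); p = Σ P(X=j) over j with P(X=j) ≤ P(X=18)
p-value (two-sided) = 0.00000
At α=0.05: p < α → reject H₀

reject H₀: yes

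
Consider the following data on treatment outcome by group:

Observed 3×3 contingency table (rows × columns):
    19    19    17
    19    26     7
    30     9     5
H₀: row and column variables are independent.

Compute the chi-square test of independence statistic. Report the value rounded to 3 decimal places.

test statistic = 19.491

Row totals [55, 52, 44], col totals [68, 54, 29], n=151
χ² = (19−24.77)²/24.77 + (19−19.67)²/19.67 + (17−10.56)²/10.56 + (19−23.42)²/23.42 + (26−18.60)²/18.60 + (7−9.99)²/9.99 + (30−19.81)²/19.81 + (9−15.74)²/15.74 + (5−8.45)²/8.45 = 19.4906
df = 4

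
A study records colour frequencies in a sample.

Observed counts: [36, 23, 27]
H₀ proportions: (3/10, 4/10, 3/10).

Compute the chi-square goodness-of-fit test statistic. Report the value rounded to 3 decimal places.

n = 86; E_i = n·p_i = [25.80, 34.40, 25.80]
χ² = (36−25.80)²/25.80 + (23−34.40)²/34.40 + (27−25.80)²/25.80 = 7.8663
df = 2

test statistic = 7.866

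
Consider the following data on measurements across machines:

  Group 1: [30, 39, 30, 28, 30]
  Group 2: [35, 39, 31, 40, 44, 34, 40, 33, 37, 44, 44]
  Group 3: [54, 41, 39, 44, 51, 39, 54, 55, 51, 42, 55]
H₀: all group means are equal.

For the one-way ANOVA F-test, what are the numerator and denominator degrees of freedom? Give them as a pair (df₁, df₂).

degrees of freedom = [2, 24]

k = 3 groups, N = 27 total
df = (k−1, N−k) = (3−1, 27−3) = (2, 24)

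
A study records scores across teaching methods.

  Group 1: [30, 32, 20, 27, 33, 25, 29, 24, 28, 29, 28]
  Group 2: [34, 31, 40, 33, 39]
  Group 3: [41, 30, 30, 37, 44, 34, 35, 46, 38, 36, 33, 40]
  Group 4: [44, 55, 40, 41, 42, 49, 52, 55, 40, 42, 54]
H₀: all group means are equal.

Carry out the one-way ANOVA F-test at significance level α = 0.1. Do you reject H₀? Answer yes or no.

reject H₀: yes

Group means [27.73, 35.40, 37.00, 46.73], grand mean 36.923
SSB = Σnᵢ(x̄ᵢ−x̄)² = 1999.206; SSW = ΣΣ(x−x̄ᵢ)² = 879.564
MSB = 1999.206/3 = 666.4019; MSW = 879.564/35 = 25.1304
F = MSB/MSW = 26.5178
df = (3, 35)
p-value (upper-tail) = 0.00000
At α=0.1: p < α → reject H₀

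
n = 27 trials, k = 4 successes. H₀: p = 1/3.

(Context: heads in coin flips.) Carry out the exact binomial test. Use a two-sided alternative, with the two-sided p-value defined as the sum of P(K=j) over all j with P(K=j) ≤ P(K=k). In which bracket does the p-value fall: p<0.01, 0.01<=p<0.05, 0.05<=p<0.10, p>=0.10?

p-value bracket: 0.01<=p<0.05

Exact binomial: n=27, k=4, p₀=1/3=0.3333
P(X=j) = C(n,j)·p₀^j·(1−p₀)^(n−j); p = Σ P(X=j) over j with P(X=j) ≤ P(X=4)
p-value (two-sided) = 0.04192
→ bracket: 0.01<=p<0.05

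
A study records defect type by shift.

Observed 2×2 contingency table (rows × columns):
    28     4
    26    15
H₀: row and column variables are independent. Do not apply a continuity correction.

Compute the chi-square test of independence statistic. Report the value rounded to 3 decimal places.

Row totals [32, 41], col totals [54, 19], n=73
χ² = (28−23.67)²/23.67 + (4−8.33)²/8.33 + (26−30.33)²/30.33 + (15−10.67)²/10.67 = 5.4152
df = 1

test statistic = 5.415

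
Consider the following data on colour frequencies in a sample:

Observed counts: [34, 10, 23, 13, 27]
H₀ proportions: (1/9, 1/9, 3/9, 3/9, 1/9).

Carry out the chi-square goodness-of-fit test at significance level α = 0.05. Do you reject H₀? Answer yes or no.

n = 107; E_i = n·p_i = [11.89, 11.89, 35.67, 35.67, 11.89]
χ² = (34−11.89)²/11.89 + (10−11.89)²/11.89 + (23−35.67)²/35.67 + (13−35.67)²/35.67 + (27−11.89)²/11.89 = 79.5327
df = 4
p-value (upper-tail) = 0.00000
At α=0.05: p < α → reject H₀

reject H₀: yes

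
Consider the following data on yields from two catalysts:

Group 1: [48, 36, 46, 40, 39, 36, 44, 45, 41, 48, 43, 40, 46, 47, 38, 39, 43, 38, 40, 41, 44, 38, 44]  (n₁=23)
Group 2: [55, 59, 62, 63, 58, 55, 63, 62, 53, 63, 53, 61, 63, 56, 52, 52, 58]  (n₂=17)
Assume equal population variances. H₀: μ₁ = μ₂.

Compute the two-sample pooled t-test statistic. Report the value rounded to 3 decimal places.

test statistic = -12.862

x̄₁=41.913, s₁=3.716, n₁=23
x̄₂=58.118, s₂=4.226, n₂=17
s_p² = [22·3.716² + 16·4.226²]/38 = 15.5155
SE = √(s_p²·(1/23+1/17)) = 1.2599
t = (41.913−58.118)/1.2599 = -12.8621
df = 38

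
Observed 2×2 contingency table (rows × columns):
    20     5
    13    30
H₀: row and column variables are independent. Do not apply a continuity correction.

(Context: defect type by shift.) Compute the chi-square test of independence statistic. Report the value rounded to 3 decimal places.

test statistic = 15.676

Row totals [25, 43], col totals [33, 35], n=68
χ² = (20−12.13)²/12.13 + (5−12.87)²/12.87 + (13−20.87)²/20.87 + (30−22.13)²/22.13 = 15.6757
df = 1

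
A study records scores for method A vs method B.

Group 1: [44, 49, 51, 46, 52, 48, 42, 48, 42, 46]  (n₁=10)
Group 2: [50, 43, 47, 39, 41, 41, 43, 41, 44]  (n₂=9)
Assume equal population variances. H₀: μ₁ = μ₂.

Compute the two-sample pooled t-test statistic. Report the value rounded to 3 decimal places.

x̄₁=46.800, s₁=3.458, n₁=10
x̄₂=43.222, s₂=3.420, n₂=9
s_p² = [9·3.458² + 8·3.420²]/17 = 11.8327
SE = √(s_p²·(1/10+1/9)) = 1.5805
t = (46.800−43.222)/1.5805 = 2.2637
df = 17

test statistic = 2.264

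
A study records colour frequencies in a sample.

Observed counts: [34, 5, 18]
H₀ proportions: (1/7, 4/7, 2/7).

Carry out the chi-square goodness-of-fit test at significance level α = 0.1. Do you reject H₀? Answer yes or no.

reject H₀: yes

n = 57; E_i = n·p_i = [8.14, 32.57, 16.29]
χ² = (34−8.14)²/8.14 + (5−32.57)²/32.57 + (18−16.29)²/16.29 = 105.6272
df = 2
p-value (upper-tail) = 0.00000
At α=0.1: p < α → reject H₀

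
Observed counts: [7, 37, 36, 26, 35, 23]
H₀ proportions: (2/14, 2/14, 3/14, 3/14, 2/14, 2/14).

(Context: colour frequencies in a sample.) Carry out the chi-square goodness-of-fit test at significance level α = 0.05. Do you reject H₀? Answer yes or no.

n = 164; E_i = n·p_i = [23.43, 23.43, 35.14, 35.14, 23.43, 23.43]
χ² = (7−23.43)²/23.43 + (37−23.43)²/23.43 + (36−35.14)²/35.14 + (26−35.14)²/35.14 + (35−23.43)²/23.43 + (23−23.43)²/23.43 = 27.5041
df = 5
p-value (upper-tail) = 0.00005
At α=0.05: p < α → reject H₀

reject H₀: yes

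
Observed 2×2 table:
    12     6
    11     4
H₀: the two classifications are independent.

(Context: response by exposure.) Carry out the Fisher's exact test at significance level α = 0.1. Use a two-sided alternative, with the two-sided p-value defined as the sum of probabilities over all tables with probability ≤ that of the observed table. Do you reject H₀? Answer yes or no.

reject H₀: no

Margins: r₁=18, r₂=15, c₁=23, c₂=10, n=33
p_obs = C(18,12)·C(15,11)/C(33,23); sum pmf over tables with pmf ≤ p_obs
p-value (two-sided) = 0.72202
At α=0.1: p ≥ α → fail to reject H₀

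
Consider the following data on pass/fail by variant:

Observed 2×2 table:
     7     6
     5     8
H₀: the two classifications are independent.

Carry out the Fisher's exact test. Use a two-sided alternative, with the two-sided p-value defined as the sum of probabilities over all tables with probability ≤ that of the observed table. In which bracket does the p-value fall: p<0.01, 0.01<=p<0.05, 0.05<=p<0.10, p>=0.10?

p-value bracket: p>=0.10

Margins: r₁=13, r₂=13, c₁=12, c₂=14, n=26
p_obs = C(13,7)·C(13,5)/C(26,12); sum pmf over tables with pmf ≤ p_obs
p-value (two-sided) = 0.69510
→ bracket: p>=0.10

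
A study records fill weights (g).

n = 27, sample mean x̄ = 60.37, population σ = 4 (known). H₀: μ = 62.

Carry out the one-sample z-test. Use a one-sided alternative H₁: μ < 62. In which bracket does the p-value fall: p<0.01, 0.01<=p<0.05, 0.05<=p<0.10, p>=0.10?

p-value bracket: 0.01<=p<0.05

SE = σ/√n = 4/√27 = 0.7698
z = (x̄−μ₀)/SE = (60.37−62)/0.7698 = -2.1174
p-value (one-sided, H₁ less) = 0.01711
→ bracket: 0.01<=p<0.05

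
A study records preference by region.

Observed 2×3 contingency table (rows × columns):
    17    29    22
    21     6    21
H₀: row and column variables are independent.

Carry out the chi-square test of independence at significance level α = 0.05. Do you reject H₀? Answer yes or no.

reject H₀: yes

Row totals [68, 48], col totals [38, 35, 43], n=116
χ² = (17−22.28)²/22.28 + (29−20.52)²/20.52 + (22−25.21)²/25.21 + (21−15.72)²/15.72 + (6−14.48)²/14.48 + (21−17.79)²/17.79 = 12.4813
df = 2
p-value (upper-tail) = 0.00195
At α=0.05: p < α → reject H₀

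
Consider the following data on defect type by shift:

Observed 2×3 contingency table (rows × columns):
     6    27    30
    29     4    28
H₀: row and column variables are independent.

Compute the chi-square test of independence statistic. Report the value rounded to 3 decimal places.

Row totals [63, 61], col totals [35, 31, 58], n=124
χ² = (6−17.78)²/17.78 + (27−15.75)²/15.75 + (30−29.47)²/29.47 + (29−17.22)²/17.22 + (4−15.25)²/15.25 + (28−28.53)²/28.53 = 32.2239
df = 2

test statistic = 32.224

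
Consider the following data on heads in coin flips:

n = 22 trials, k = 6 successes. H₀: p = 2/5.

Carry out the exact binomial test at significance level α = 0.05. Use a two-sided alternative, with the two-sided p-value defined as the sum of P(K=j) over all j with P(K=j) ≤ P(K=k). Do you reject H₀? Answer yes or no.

reject H₀: no

Exact binomial: n=22, k=6, p₀=2/5=0.4000
P(X=j) = C(n,j)·p₀^j·(1−p₀)^(n−j); p = Σ P(X=j) over j with P(X=j) ≤ P(X=6)
p-value (two-sided) = 0.27915
At α=0.05: p ≥ α → fail to reject H₀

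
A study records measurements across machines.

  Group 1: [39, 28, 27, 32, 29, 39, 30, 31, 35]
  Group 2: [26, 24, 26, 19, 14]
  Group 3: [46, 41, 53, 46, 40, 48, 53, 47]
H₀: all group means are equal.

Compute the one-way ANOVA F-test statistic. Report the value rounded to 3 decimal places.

Group means [32.22, 21.80, 46.75], grand mean 35.136
SSB = Σnᵢ(x̄ᵢ−x̄)² = 2044.735; SSW = ΣΣ(x−x̄ᵢ)² = 429.856
MSB = 2044.735/2 = 1022.3677; MSW = 429.856/19 = 22.6240
F = MSB/MSW = 45.1896
df = (2, 19)

test statistic = 45.190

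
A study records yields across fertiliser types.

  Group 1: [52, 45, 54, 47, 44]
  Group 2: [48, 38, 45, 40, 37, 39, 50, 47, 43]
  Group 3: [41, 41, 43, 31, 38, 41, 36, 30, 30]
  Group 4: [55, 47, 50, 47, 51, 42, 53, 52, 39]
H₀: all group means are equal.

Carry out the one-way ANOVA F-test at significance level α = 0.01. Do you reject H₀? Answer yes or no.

reject H₀: yes

Group means [48.40, 43.00, 36.78, 48.44], grand mean 43.625
SSB = Σnᵢ(x̄ᵢ−x̄)² = 748.522; SSW = ΣΣ(x−x̄ᵢ)² = 696.978
MSB = 748.522/3 = 249.5074; MSW = 696.978/28 = 24.8921
F = MSB/MSW = 10.0236
df = (3, 28)
p-value (upper-tail) = 0.00012
At α=0.01: p < α → reject H₀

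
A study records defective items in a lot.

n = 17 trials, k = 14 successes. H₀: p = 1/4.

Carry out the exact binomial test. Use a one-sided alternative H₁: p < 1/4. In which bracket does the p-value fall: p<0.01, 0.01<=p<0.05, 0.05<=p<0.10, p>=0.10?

p-value bracket: p>=0.10

Exact binomial: n=17, k=14, p₀=1/4=0.2500
P(X≤14) from Σ C(n,i)·p₀^i·(1−p₀)^(n−i)
p-value (one-sided, H₁ less) = 1.00000
→ bracket: p>=0.10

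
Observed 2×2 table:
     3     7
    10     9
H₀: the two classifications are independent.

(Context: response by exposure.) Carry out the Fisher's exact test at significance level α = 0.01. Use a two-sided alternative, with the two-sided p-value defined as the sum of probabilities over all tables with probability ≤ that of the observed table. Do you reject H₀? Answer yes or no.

Margins: r₁=10, r₂=19, c₁=13, c₂=16, n=29
p_obs = C(10,3)·C(19,10)/C(29,13); sum pmf over tables with pmf ≤ p_obs
p-value (two-sided) = 0.43348
At α=0.01: p ≥ α → fail to reject H₀

reject H₀: no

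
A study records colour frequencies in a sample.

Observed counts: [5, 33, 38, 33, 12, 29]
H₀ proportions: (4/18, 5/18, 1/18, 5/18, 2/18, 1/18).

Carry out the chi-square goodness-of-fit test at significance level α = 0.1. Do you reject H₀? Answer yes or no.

reject H₀: yes

n = 150; E_i = n·p_i = [33.33, 41.67, 8.33, 41.67, 16.67, 8.33]
χ² = (5−33.33)²/33.33 + (33−41.67)²/41.67 + (38−8.33)²/8.33 + (33−41.67)²/41.67 + (12−16.67)²/16.67 + (29−8.33)²/8.33 = 185.8620
df = 5
p-value (upper-tail) = 0.00000
At α=0.1: p < α → reject H₀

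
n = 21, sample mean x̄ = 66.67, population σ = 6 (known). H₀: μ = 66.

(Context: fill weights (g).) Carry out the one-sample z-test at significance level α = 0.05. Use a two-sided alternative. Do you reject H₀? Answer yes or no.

reject H₀: no

SE = σ/√n = 6/√21 = 1.3093
z = (x̄−μ₀)/SE = (66.67−66)/1.3093 = 0.5117
p-value (two-sided) = 0.60885
At α=0.05: p ≥ α → fail to reject H₀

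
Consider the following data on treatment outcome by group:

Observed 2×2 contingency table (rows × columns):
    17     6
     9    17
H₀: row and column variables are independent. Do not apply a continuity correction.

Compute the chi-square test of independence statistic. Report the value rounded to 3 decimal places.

test statistic = 7.567

Row totals [23, 26], col totals [26, 23], n=49
χ² = (17−12.20)²/12.20 + (6−10.80)²/10.80 + (9−13.80)²/13.80 + (17−12.20)²/12.20 = 7.5671
df = 1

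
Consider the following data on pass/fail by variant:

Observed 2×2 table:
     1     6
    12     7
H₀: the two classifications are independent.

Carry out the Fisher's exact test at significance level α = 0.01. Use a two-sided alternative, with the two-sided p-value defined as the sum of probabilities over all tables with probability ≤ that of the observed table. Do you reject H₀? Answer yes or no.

Margins: r₁=7, r₂=19, c₁=13, c₂=13, n=26
p_obs = C(7,1)·C(19,12)/C(26,13); sum pmf over tables with pmf ≤ p_obs
p-value (two-sided) = 0.07304
At α=0.01: p ≥ α → fail to reject H₀

reject H₀: no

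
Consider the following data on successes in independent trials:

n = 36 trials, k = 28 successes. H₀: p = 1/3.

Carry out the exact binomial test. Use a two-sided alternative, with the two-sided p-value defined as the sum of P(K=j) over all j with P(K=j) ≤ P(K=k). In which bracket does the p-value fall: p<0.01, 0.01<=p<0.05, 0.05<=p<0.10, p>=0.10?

p-value bracket: p<0.01

Exact binomial: n=36, k=28, p₀=1/3=0.3333
P(X=j) = C(n,j)·p₀^j·(1−p₀)^(n−j); p = Σ P(X=j) over j with P(X=j) ≤ P(X=28)
p-value (two-sided) = 0.00000
→ bracket: p<0.01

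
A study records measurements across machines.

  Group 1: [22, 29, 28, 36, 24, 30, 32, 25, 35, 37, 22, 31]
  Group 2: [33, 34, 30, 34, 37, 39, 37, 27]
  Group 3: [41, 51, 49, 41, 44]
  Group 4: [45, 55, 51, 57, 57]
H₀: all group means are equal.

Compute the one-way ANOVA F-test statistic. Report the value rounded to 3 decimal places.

test statistic = 34.884

Group means [29.25, 33.88, 45.20, 53.00], grand mean 37.100
SSB = Σnᵢ(x̄ᵢ−x̄)² = 2414.775; SSW = ΣΣ(x−x̄ᵢ)² = 599.925
MSB = 2414.775/3 = 804.9250; MSW = 599.925/26 = 23.0740
F = MSB/MSW = 34.8844
df = (3, 26)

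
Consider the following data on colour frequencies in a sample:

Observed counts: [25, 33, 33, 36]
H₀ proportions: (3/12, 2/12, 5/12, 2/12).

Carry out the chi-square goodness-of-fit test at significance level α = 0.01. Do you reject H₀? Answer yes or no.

n = 127; E_i = n·p_i = [31.75, 21.17, 52.92, 21.17]
χ² = (25−31.75)²/31.75 + (33−21.17)²/21.17 + (33−52.92)²/52.92 + (36−21.17)²/21.17 = 25.9417
df = 3
p-value (upper-tail) = 0.00001
At α=0.01: p < α → reject H₀

reject H₀: yes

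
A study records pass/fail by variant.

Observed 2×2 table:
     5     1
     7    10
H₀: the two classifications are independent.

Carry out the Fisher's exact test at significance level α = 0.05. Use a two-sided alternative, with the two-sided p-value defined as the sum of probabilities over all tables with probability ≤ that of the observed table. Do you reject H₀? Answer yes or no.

reject H₀: no

Margins: r₁=6, r₂=17, c₁=12, c₂=11, n=23
p_obs = C(6,5)·C(17,7)/C(23,12); sum pmf over tables with pmf ≤ p_obs
p-value (two-sided) = 0.15495
At α=0.05: p ≥ α → fail to reject H₀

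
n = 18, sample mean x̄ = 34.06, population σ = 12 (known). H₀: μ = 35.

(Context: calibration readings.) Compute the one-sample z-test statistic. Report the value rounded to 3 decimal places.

test statistic = -0.332

SE = σ/√n = 12/√18 = 2.8284
z = (x̄−μ₀)/SE = (34.06−35)/2.8284 = -0.3323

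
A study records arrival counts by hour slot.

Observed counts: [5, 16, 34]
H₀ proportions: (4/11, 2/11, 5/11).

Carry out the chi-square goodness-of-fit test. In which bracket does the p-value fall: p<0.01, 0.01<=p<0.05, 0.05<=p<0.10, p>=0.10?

n = 55; E_i = n·p_i = [20.00, 10.00, 25.00]
χ² = (5−20.00)²/20.00 + (16−10.00)²/10.00 + (34−25.00)²/25.00 = 18.0900
df = 2
p-value (upper-tail) = 0.00012
→ bracket: p<0.01

p-value bracket: p<0.01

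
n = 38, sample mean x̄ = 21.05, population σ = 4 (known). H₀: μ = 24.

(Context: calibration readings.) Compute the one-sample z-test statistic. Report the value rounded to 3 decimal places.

SE = σ/√n = 4/√38 = 0.6489
z = (x̄−μ₀)/SE = (21.05−24)/0.6489 = -4.5463

test statistic = -4.546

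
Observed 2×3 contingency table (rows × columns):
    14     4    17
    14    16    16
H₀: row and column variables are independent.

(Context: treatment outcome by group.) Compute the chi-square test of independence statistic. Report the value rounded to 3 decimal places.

test statistic = 5.844

Row totals [35, 46], col totals [28, 20, 33], n=81
χ² = (14−12.10)²/12.10 + (4−8.64)²/8.64 + (17−14.26)²/14.26 + (14−15.90)²/15.90 + (16−11.36)²/11.36 + (16−18.74)²/18.74 = 5.8443
df = 2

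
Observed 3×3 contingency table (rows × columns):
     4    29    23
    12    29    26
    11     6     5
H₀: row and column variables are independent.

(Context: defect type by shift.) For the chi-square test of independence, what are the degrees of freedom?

df = (r−1)(c−1) = (3−1)·(3−1) = 4

degrees of freedom = 4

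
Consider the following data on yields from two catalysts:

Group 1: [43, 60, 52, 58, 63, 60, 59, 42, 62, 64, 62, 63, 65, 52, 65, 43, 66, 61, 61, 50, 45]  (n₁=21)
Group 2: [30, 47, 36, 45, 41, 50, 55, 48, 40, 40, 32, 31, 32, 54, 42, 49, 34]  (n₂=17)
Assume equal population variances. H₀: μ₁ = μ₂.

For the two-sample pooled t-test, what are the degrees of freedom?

df = n₁ + n₂ − 2 = 21 + 17 − 2 = 36

degrees of freedom = 36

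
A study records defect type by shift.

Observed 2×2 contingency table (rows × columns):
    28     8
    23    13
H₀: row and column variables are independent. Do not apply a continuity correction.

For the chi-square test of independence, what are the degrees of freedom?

degrees of freedom = 1

df = (r−1)(c−1) = (2−1)·(2−1) = 1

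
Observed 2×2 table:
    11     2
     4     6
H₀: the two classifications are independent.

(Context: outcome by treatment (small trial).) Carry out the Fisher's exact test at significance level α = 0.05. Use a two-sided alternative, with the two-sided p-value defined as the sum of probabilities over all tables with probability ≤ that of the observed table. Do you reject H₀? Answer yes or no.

reject H₀: yes

Margins: r₁=13, r₂=10, c₁=15, c₂=8, n=23
p_obs = C(13,11)·C(10,4)/C(23,15); sum pmf over tables with pmf ≤ p_obs
p-value (two-sided) = 0.03931
At α=0.05: p < α → reject H₀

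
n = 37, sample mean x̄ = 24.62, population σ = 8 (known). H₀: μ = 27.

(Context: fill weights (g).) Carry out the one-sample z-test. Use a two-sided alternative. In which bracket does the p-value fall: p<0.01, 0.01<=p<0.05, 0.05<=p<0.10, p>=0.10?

SE = σ/√n = 8/√37 = 1.3152
z = (x̄−μ₀)/SE = (24.62−27)/1.3152 = -1.8096
p-value (two-sided) = 0.07035
→ bracket: 0.05<=p<0.10

p-value bracket: 0.05<=p<0.10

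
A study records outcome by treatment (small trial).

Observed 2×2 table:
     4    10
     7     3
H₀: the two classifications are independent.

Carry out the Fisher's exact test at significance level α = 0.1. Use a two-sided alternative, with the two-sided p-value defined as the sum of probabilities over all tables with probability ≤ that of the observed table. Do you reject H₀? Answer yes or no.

reject H₀: yes

Margins: r₁=14, r₂=10, c₁=11, c₂=13, n=24
p_obs = C(14,4)·C(10,7)/C(24,11); sum pmf over tables with pmf ≤ p_obs
p-value (two-sided) = 0.09530
At α=0.1: p < α → reject H₀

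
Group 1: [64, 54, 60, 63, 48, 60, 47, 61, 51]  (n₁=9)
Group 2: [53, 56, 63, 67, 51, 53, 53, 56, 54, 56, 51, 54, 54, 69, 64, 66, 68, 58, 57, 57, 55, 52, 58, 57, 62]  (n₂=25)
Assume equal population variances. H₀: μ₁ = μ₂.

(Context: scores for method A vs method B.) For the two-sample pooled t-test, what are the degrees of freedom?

df = n₁ + n₂ − 2 = 9 + 25 − 2 = 32

degrees of freedom = 32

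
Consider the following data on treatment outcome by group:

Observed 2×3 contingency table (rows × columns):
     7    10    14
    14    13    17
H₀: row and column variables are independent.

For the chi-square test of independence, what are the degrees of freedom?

degrees of freedom = 2

df = (r−1)(c−1) = (2−1)·(3−1) = 2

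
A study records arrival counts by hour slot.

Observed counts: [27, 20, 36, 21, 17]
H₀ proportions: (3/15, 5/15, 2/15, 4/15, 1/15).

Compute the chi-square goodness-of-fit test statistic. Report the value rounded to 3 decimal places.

n = 121; E_i = n·p_i = [24.20, 40.33, 16.13, 32.27, 8.07]
χ² = (27−24.20)²/24.20 + (20−40.33)²/40.33 + (36−16.13)²/16.13 + (21−32.27)²/32.27 + (17−8.07)²/8.07 = 48.8657
df = 4

test statistic = 48.866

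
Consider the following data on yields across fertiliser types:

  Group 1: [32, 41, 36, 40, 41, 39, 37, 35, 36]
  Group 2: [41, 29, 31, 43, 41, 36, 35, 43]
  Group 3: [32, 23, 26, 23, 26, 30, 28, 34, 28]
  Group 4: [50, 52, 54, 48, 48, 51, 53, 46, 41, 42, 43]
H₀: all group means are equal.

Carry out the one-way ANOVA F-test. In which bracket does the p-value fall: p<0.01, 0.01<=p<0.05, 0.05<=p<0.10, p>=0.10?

p-value bracket: p<0.01

Group means [37.44, 37.38, 27.78, 48.00], grand mean 38.216
SSB = Σnᵢ(x̄ᵢ−x̄)² = 2044.617; SSW = ΣΣ(x−x̄ᵢ)² = 599.653
MSB = 2044.617/3 = 681.5392; MSW = 599.653/33 = 18.1713
F = MSB/MSW = 37.5064
df = (3, 33)
p-value (upper-tail) = 0.00000
→ bracket: p<0.01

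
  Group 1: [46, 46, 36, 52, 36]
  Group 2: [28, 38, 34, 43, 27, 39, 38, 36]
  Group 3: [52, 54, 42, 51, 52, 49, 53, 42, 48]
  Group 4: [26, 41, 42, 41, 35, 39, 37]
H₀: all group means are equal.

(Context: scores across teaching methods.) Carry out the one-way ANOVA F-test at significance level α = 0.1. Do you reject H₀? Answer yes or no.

Group means [43.20, 35.38, 49.22, 37.29], grand mean 41.483
SSB = Σnᵢ(x̄ᵢ−x̄)² = 975.582; SSW = ΣΣ(x−x̄ᵢ)² = 755.659
MSB = 975.582/3 = 325.1941; MSW = 755.659/25 = 30.2264
F = MSB/MSW = 10.7586
df = (3, 25)
p-value (upper-tail) = 0.00010
At α=0.1: p < α → reject H₀

reject H₀: yes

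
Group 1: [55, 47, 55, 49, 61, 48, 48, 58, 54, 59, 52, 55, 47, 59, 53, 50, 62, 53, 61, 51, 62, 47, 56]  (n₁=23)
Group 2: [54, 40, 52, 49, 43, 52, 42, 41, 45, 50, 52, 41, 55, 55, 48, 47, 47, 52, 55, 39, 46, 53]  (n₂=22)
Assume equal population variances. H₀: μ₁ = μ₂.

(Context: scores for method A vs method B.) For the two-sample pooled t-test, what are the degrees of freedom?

df = n₁ + n₂ − 2 = 23 + 22 − 2 = 43

degrees of freedom = 43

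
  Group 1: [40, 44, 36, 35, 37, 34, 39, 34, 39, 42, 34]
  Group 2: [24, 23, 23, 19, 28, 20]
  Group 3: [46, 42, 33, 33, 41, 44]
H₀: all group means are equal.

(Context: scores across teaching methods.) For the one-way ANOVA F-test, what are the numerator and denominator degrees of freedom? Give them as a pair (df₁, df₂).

degrees of freedom = [2, 20]

k = 3 groups, N = 23 total
df = (k−1, N−k) = (3−1, 23−3) = (2, 20)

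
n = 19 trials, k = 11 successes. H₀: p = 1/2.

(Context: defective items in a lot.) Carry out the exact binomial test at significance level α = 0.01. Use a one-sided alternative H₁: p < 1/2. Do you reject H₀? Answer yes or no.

reject H₀: no

Exact binomial: n=19, k=11, p₀=1/2=0.5000
P(X≤11) from Σ C(n,i)·p₀^i·(1−p₀)^(n−i)
p-value (one-sided, H₁ less) = 0.82036
At α=0.01: p ≥ α → fail to reject H₀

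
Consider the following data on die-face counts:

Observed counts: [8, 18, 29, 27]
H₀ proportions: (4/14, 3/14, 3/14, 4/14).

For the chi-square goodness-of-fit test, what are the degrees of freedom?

df = k − 1 = 4 − 1 = 3

degrees of freedom = 3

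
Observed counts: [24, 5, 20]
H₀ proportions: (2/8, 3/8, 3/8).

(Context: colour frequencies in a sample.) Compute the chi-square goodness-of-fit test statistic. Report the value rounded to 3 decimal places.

test statistic = 21.150

n = 49; E_i = n·p_i = [12.25, 18.38, 18.38]
χ² = (24−12.25)²/12.25 + (5−18.38)²/18.38 + (20−18.38)²/18.38 = 21.1497
df = 2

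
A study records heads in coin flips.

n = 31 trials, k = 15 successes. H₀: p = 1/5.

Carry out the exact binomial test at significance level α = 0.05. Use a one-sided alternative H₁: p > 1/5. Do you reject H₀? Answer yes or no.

reject H₀: yes

Exact binomial: n=31, k=15, p₀=1/5=0.2000
P(X≥15) from Σ C(n,i)·p₀^i·(1−p₀)^(n−i)
p-value (one-sided, H₁ greater) = 0.00037
At α=0.05: p < α → reject H₀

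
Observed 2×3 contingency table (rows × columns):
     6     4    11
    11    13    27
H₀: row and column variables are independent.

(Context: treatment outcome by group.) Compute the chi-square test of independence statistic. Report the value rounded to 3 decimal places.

Row totals [21, 51], col totals [17, 17, 38], n=72
χ² = (6−4.96)²/4.96 + (4−4.96)²/4.96 + (11−11.08)²/11.08 + (11−12.04)²/12.04 + (13−12.04)²/12.04 + (27−26.92)²/26.92 = 0.5713
df = 2

test statistic = 0.571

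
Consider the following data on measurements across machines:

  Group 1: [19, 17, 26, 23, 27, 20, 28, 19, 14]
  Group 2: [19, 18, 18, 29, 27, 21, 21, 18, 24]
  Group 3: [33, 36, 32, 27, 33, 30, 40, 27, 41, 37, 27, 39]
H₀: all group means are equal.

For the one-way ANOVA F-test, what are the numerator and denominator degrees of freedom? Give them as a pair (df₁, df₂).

k = 3 groups, N = 30 total
df = (k−1, N−k) = (3−1, 30−3) = (2, 27)

degrees of freedom = [2, 27]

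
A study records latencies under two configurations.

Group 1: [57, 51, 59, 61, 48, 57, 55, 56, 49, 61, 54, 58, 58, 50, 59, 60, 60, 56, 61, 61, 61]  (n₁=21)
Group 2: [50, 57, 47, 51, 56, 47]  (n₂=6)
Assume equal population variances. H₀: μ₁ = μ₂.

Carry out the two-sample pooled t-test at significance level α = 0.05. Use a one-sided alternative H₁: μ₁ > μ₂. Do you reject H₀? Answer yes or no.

x̄₁=56.762, s₁=4.194, n₁=21
x̄₂=51.333, s₂=4.320, n₂=6
s_p² = [20·4.194² + 5·4.320²]/25 = 17.8057
SE = √(s_p²·(1/21+1/6)) = 1.9533
t = (56.762−51.333)/1.9533 = 2.7791
df = 25
p-value (one-sided, H₁ greater) = 0.00510
At α=0.05: p < α → reject H₀

reject H₀: yes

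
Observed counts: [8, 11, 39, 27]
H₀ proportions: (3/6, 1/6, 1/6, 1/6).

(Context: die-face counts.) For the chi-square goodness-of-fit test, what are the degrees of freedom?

df = k − 1 = 4 − 1 = 3

degrees of freedom = 3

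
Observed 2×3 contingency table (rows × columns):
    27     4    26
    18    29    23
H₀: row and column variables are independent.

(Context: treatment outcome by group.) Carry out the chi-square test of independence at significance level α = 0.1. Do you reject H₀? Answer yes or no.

Row totals [57, 70], col totals [45, 33, 49], n=127
χ² = (27−20.20)²/20.20 + (4−14.81)²/14.81 + (26−21.99)²/21.99 + (18−24.80)²/24.80 + (29−18.19)²/18.19 + (23−27.01)²/27.01 = 19.7998
df = 2
p-value (upper-tail) = 0.00005
At α=0.1: p < α → reject H₀

reject H₀: yes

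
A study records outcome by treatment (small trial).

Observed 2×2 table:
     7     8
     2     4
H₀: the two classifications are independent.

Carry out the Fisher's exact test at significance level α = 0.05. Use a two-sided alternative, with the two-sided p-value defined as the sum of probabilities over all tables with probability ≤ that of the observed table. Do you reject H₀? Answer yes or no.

Margins: r₁=15, r₂=6, c₁=9, c₂=12, n=21
p_obs = C(15,7)·C(6,2)/C(21,9); sum pmf over tables with pmf ≤ p_obs
p-value (two-sided) = 0.65944
At α=0.05: p ≥ α → fail to reject H₀

reject H₀: no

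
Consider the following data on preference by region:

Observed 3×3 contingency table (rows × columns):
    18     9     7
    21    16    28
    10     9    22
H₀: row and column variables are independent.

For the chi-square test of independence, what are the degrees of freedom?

df = (r−1)(c−1) = (3−1)·(3−1) = 4

degrees of freedom = 4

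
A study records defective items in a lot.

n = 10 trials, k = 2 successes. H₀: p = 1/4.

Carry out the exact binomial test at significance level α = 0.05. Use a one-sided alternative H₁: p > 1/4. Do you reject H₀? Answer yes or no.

reject H₀: no

Exact binomial: n=10, k=2, p₀=1/4=0.2500
P(X≥2) from Σ C(n,i)·p₀^i·(1−p₀)^(n−i)
p-value (one-sided, H₁ greater) = 0.75597
At α=0.05: p ≥ α → fail to reject H₀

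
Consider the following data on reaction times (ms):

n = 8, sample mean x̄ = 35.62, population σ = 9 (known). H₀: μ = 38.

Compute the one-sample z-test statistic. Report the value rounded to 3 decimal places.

SE = σ/√n = 9/√8 = 3.1820
z = (x̄−μ₀)/SE = (35.62−38)/3.1820 = -0.7480

test statistic = -0.748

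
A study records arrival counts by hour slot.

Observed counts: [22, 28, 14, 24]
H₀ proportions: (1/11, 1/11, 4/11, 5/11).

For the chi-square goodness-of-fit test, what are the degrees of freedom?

degrees of freedom = 3

df = k − 1 = 4 − 1 = 3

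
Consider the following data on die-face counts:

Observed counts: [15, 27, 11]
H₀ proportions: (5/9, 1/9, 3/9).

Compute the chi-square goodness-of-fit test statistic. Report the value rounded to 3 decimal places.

test statistic = 85.283

n = 53; E_i = n·p_i = [29.44, 5.89, 17.67]
χ² = (15−29.44)²/29.44 + (27−5.89)²/5.89 + (11−17.67)²/17.67 = 85.2830
df = 2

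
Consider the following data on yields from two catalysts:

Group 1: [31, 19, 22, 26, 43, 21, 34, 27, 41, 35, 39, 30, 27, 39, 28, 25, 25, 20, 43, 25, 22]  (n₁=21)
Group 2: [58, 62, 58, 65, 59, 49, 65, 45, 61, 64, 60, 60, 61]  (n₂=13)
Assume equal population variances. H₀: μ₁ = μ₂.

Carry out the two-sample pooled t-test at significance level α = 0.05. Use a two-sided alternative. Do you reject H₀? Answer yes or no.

x̄₁=29.619, s₁=7.755, n₁=21
x̄₂=59.000, s₂=5.874, n₂=13
s_p² = [20·7.755² + 12·5.874²]/32 = 50.5298
SE = √(s_p²·(1/21+1/13)) = 2.5086
t = (29.619−59.000)/2.5086 = -11.7121
df = 32
p-value (two-sided) = 0.00000
At α=0.05: p < α → reject H₀

reject H₀: yes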